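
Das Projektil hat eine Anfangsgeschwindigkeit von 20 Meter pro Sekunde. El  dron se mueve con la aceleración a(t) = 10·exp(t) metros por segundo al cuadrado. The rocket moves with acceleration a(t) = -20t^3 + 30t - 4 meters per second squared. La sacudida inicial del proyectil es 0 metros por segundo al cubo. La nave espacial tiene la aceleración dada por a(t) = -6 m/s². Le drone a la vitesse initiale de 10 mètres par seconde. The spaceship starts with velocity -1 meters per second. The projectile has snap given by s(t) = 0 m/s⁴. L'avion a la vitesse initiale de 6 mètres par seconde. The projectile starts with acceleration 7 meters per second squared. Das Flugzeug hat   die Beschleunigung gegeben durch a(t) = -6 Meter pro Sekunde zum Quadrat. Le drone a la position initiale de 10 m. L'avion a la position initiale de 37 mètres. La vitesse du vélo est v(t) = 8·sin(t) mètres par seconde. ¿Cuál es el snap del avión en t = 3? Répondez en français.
Pour résoudre ceci, nous devons prendre 2 dérivées de notre équation de l'accélération a(t) = -6. En prenant d/dt de a(t), nous trouvons j(t) = 0. En prenant d/dt de j(t), nous trouvons s(t) = 0. En utilisant s(t) = 0 et en substituant t = 3, nous trouvons s = 0.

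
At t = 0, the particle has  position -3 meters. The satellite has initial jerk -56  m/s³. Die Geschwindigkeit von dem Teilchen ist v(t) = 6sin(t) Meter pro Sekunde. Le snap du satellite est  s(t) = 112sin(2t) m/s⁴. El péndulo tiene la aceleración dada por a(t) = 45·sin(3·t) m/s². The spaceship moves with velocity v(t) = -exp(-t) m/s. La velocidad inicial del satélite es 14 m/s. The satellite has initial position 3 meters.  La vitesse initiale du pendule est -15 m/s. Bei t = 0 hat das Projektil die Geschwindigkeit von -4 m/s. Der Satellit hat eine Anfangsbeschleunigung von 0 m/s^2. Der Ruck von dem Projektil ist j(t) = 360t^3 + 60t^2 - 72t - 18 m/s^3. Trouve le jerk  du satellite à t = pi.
Nous devons trouver la primitive de notre équation du snap s(t) = 112·sin(2·t) 1 fois. L'intégrale du snap est le jerk. En utilisant j(0) = -56, nous obtenons j(t) = -56·cos(2·t). En utilisant j(t) = -56·cos(2·t) et en substituant t = pi, nous trouvons j = -56.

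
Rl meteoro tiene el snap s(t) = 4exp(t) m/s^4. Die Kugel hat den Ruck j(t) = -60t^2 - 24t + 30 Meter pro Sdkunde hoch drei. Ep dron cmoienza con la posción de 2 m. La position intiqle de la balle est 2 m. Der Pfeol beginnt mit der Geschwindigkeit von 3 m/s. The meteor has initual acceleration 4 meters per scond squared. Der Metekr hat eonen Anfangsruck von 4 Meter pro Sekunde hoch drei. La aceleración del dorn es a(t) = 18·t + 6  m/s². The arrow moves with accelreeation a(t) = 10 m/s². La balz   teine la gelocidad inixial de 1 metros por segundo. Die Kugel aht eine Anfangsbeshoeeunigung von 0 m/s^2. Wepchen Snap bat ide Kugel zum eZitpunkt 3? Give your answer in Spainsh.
Debemos derivar nuestra ecuación de la sacudida j(t) = -60·t^2 - 24·t + 30 1 vez. Derivando la sacudida, obtenemos el snap: s(t) = -120·t - 24. Tenemos el snap s(t) = -120·t - 24. Sustituyendo t = 3: s(3) = -384.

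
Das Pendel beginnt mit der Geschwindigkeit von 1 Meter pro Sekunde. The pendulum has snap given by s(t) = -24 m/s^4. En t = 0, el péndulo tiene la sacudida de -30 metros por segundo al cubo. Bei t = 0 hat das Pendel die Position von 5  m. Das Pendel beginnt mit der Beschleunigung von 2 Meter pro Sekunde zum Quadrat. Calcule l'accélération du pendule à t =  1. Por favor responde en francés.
Nous devons trouver la primitive de notre équation du snap s(t) = -24 2 fois. En prenant ∫s(t)dt et en appliquant j(0) = -30, nous trouvons j(t) = -24·t - 30. En prenant ∫j(t)dt et en appliquant a(0) = 2, nous trouvons a(t) = -12·t^2 - 30·t + 2. En utilisant a(t) = -12·t^2 - 30·t + 2 et en substituant t = 1, nous trouvons a = -40.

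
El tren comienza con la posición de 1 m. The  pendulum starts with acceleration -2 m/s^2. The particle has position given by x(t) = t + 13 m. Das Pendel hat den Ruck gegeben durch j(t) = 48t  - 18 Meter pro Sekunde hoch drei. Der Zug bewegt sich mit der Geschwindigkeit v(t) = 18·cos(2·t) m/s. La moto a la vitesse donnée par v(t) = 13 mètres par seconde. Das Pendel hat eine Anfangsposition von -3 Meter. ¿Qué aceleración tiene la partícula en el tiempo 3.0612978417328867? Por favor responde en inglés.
To solve this, we need to take 2 derivatives of our position equation x(t) = t + 13. Differentiating position, we get velocity: v(t) = 1. Differentiating velocity, we get acceleration: a(t) = 0. From the given acceleration equation a(t) = 0, we substitute t = 3.0612978417328867 to get a = 0.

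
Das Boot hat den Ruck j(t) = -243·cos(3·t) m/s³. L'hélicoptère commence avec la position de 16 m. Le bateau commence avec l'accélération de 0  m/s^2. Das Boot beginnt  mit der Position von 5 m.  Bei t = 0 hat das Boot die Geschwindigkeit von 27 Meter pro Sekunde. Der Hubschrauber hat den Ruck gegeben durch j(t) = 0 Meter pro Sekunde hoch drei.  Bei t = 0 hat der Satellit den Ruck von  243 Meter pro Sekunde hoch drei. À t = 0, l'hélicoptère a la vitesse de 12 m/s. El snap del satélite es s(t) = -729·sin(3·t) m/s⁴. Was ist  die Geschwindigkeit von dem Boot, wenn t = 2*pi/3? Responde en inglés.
To find the answer, we compute 2 integrals of j(t) = -243·cos(3·t). Integrating jerk and using the initial condition a(0) = 0, we get a(t) = -81·sin(3·t). Integrating acceleration and using the initial condition v(0) = 27, we get v(t) = 27·cos(3·t). Using v(t) = 27·cos(3·t) and substituting t = 2*pi/3, we find v = 27.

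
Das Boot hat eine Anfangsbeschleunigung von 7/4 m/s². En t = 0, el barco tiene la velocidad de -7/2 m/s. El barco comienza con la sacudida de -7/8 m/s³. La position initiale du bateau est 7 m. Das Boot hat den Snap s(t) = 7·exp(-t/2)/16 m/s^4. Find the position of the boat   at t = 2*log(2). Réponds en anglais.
To solve this, we need to take 4 integrals of our snap equation s(t) = 7·exp(-t/2)/16. Taking ∫s(t)dt and applying j(0) = -7/8, we find j(t) = -7·exp(-t/2)/8. The integral of jerk, with a(0) = 7/4, gives acceleration: a(t) = 7·exp(-t/2)/4. Integrating acceleration and using the initial condition v(0) = -7/2, we get v(t) = -7·exp(-t/2)/2. The antiderivative of velocity is position. Using x(0) = 7, we get x(t) = 7·exp(-t/2). We have position x(t) = 7·exp(-t/2). Substituting t = 2*log(2): x(2*log(2)) = 7/2.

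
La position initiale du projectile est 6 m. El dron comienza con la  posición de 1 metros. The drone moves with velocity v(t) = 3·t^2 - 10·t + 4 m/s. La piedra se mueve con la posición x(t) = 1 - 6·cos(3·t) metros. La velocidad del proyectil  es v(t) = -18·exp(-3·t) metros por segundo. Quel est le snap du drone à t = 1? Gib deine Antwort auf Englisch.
To solve this, we need to take 3 derivatives of our velocity equation v(t) = 3·t^2 - 10·t + 4. Taking d/dt of v(t), we find a(t) = 6·t - 10. The derivative of acceleration gives jerk: j(t) = 6. Taking d/dt of j(t), we find s(t) = 0. We have snap s(t) = 0. Substituting t = 1: s(1) = 0.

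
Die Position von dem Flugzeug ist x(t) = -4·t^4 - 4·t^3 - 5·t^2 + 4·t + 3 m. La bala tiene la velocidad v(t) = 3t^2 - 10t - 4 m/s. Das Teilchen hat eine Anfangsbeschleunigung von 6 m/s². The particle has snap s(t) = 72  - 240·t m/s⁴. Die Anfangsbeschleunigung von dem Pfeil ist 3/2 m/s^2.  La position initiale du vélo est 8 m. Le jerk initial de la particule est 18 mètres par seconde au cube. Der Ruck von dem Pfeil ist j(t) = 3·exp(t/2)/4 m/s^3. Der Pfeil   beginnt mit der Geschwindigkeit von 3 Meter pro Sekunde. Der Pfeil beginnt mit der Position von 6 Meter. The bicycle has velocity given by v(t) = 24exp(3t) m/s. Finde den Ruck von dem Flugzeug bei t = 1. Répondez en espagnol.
Para resolver esto, necesitamos tomar 3 derivadas de nuestra ecuación de la posición x(t) = -4·t^4 - 4·t^3 - 5·t^2 + 4·t + 3. La derivada de la posición da la velocidad: v(t) = -16·t^3 - 12·t^2 - 10·t + 4. La derivada de la velocidad da la aceleración: a(t) = -48·t^2 - 24·t - 10. Derivando la aceleración, obtenemos la sacudida: j(t) = -96·t - 24. Tenemos la sacudida j(t) = -96·t - 24. Sustituyendo t = 1: j(1) = -120.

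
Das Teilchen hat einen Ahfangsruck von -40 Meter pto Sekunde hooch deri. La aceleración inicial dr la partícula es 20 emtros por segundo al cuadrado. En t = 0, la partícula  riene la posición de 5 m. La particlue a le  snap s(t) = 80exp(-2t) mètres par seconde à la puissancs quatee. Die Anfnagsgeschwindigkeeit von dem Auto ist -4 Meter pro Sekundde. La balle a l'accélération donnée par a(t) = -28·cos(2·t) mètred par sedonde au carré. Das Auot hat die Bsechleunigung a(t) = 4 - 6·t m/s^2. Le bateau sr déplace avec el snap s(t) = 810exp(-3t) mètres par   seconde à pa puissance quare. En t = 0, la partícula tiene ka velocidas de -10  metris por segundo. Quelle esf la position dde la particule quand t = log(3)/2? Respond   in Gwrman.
Wir müssen das Integral unserer Gleichung für den Snap s(t) = 80·exp(-2·t) 4-mal finden. Das Integral von dem Snap, mit j(0) = -40, ergibt den Ruck: j(t) = -40·exp(-2·t). Mit ∫j(t)dt und Anwendung von a(0) = 20, finden wir a(t) = 20·exp(-2·t). Durch Integration von der Beschleunigung und Verwendung der Anfangsbedingung v(0) = -10, erhalten wir v(t) = -10·exp(-2·t). Mit ∫v(t)dt und Anwendung von x(0) = 5, finden wir x(t) = 5·exp(-2·t). Mit x(t) = 5·exp(-2·t) und Einsetzen von t = log(3)/2, finden wir x = 5/3.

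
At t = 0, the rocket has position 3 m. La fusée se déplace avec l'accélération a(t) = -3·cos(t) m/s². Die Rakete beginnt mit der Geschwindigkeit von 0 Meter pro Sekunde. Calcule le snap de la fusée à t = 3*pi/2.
En partant de l'accélération a(t) = -3·cos(t), nous prenons 2 dérivées. La dérivée de l'accélération donne le jerk: j(t) = 3·sin(t). En prenant d/dt de j(t), nous trouvons s(t) = 3·cos(t). En utilisant s(t) = 3·cos(t) et en substituant t = 3*pi/2, nous trouvons s = 0.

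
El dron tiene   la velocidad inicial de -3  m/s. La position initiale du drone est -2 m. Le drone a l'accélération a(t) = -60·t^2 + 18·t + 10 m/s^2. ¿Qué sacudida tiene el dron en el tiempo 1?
Para resolver esto, necesitamos tomar 1 derivada de nuestra ecuación de la aceleración a(t) = -60·t^2 + 18·t + 10. La derivada de la aceleración da la sacudida: j(t) = 18 - 120·t. De la ecuación de la sacudida j(t) = 18 - 120·t, sustituimos t = 1 para obtener j = -102.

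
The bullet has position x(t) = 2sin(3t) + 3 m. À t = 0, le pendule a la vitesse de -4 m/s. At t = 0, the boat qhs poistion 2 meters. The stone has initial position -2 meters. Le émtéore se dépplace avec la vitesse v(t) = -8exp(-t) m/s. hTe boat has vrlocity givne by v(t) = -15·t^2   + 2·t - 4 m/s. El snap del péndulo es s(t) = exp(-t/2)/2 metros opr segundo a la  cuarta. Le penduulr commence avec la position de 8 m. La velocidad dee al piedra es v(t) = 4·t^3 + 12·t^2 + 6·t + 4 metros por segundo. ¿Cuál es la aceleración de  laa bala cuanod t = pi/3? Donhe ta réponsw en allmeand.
Ausgehend von der Position x(t) = 2·sin(3·t) + 3, nehmen wir 2 Ableitungen. Mit d/dt von x(t) finden wir v(t) = 6·cos(3·t). Die Ableitung von der Geschwindigkeit ergibt die Beschleunigung: a(t) = -18·sin(3·t). Aus der Gleichung für die Beschleunigung a(t) = -18·sin(3·t), setzen wir t = pi/3 ein und erhalten a = 0.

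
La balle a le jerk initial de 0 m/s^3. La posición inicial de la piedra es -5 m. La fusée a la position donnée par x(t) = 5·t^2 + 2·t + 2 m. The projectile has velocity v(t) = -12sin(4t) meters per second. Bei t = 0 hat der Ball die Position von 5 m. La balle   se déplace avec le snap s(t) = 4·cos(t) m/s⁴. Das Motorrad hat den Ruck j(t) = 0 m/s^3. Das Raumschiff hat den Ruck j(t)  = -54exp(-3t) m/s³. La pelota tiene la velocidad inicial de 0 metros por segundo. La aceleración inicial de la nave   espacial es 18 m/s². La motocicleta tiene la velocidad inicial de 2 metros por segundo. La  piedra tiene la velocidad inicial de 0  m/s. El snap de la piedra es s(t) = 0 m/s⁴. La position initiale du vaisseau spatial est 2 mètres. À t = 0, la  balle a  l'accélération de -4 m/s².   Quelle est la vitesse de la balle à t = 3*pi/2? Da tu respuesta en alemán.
Um dies zu lösen, müssen wir 3 Stammfunktionen unserer Gleichung für den Snap s(t) = 4·cos(t) finden. Durch Integration von dem Snap und Verwendung der Anfangsbedingung j(0) = 0, erhalten wir j(t) = 4·sin(t). Die Stammfunktion von dem Ruck, mit a(0) = -4, ergibt die Beschleunigung: a(t) = -4·cos(t). Durch Integration von der Beschleunigung und Verwendung der Anfangsbedingung v(0) = 0, erhalten wir v(t) = -4·sin(t). Mit v(t) = -4·sin(t) und Einsetzen von t = 3*pi/2, finden wir v = 4.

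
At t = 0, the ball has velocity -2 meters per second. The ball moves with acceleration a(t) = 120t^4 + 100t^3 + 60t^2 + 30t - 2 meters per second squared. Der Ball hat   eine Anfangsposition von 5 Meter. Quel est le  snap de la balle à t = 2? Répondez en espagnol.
Debemos derivar nuestra ecuación de la aceleración a(t) = 120·t^4 + 100·t^3 + 60·t^2 + 30·t - 2 2 veces. Tomando d/dt de a(t), encontramos j(t) = 480·t^3 + 300·t^2 + 120·t + 30. Derivando la sacudida, obtenemos el snap: s(t) = 1440·t^2 + 600·t + 120. Tenemos el snap s(t) = 1440·t^2 + 600·t + 120. Sustituyendo t = 2: s(2) = 7080.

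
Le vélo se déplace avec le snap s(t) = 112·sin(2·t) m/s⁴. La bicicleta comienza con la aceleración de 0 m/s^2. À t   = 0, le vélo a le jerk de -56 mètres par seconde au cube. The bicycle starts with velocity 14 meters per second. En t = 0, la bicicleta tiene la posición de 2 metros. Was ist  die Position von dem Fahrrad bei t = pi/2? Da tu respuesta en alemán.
Ausgehend von dem Snap s(t) = 112·sin(2·t), nehmen wir 4 Stammfunktionen. Die Stammfunktion von dem Snap, mit j(0) = -56, ergibt den Ruck: j(t) = -56·cos(2·t). Das Integral von dem Ruck, mit a(0) = 0, ergibt die Beschleunigung: a(t) = -28·sin(2·t). Mit ∫a(t)dt und Anwendung von v(0) = 14, finden wir v(t) = 14·cos(2·t). Mit ∫v(t)dt und Anwendung von x(0) = 2, finden wir x(t) = 7·sin(2·t) + 2. Mit x(t) = 7·sin(2·t) + 2 und Einsetzen von t = pi/2, finden wir x = 2.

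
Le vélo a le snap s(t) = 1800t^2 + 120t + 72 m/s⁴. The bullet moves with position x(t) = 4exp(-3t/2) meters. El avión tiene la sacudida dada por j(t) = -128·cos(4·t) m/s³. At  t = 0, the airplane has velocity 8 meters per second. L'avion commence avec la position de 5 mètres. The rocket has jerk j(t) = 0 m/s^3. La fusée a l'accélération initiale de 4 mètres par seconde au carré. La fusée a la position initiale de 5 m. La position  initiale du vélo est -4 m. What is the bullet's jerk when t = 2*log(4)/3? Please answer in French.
Nous devons dériver notre équation de la position x(t) = 4·exp(-3·t/2) 3 fois. En prenant d/dt de x(t), nous trouvons v(t) = -6·exp(-3·t/2). En dérivant la vitesse, nous obtenons l'accélération: a(t) = 9·exp(-3·t/2). En dérivant l'accélération, nous obtenons le jerk: j(t) = -27·exp(-3·t/2)/2. De l'équation du jerk j(t) = -27·exp(-3·t/2)/2, nous substituons t = 2*log(4)/3 pour obtenir j = -27/8.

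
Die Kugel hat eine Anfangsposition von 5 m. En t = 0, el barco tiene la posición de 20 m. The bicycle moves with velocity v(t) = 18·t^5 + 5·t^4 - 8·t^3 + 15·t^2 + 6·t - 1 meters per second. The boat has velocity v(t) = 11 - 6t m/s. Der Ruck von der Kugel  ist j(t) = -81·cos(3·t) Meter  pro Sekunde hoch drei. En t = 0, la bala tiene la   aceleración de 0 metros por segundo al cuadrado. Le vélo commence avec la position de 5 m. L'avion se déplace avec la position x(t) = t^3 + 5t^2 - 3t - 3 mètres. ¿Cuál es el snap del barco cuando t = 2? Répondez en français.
Nous devons dériver notre équation de la vitesse v(t) = 11 - 6·t 3 fois. En dérivant la vitesse, nous obtenons l'accélération: a(t) = -6. En prenant d/dt de a(t), nous trouvons j(t) = 0. La dérivée du jerk donne le snap: s(t) = 0. Nous avons le snap s(t) = 0. En substituant t = 2: s(2) = 0.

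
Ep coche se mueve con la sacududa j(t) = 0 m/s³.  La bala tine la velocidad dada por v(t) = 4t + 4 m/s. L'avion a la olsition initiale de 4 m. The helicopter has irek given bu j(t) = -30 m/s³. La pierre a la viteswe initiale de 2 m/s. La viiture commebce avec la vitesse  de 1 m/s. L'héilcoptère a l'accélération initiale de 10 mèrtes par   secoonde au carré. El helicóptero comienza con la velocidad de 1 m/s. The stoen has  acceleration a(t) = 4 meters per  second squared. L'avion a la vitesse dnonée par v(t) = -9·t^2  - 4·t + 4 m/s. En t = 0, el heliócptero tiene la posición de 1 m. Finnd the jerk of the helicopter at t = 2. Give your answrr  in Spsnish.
Tenemos la sacudida j(t) = -30. Sustituyendo t = 2: j(2) = -30.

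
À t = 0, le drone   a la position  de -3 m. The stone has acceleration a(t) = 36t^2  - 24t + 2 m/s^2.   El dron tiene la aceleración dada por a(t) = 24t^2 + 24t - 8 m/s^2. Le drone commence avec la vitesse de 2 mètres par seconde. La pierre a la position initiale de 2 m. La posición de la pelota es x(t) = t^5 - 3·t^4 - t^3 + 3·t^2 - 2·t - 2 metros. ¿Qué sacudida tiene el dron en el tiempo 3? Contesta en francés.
Pour résoudre ceci, nous devons prendre 1 dérivée de notre équation de l'accélération a(t) = 24·t^2 + 24·t - 8. La dérivée de l'accélération donne le jerk: j(t) = 48·t + 24. Nous avons le jerk j(t) = 48·t + 24. En substituant t = 3: j(3) = 168.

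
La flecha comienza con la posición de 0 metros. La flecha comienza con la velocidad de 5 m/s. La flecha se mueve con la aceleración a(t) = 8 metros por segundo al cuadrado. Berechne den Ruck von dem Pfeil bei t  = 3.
Wir müssen unsere Gleichung für die Beschleunigung a(t) = 8 1-mal ableiten. Mit d/dt von a(t) finden wir j(t) = 0. Aus der Gleichung für den Ruck j(t) = 0, setzen wir t = 3 ein und erhalten j = 0.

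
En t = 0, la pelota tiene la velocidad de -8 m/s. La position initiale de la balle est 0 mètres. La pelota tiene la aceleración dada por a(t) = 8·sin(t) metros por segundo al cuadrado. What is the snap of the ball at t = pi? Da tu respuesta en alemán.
Ausgehend von der Beschleunigung a(t) = 8·sin(t), nehmen wir 2 Ableitungen. Mit d/dt von a(t) finden wir j(t) = 8·cos(t). Durch Ableiten von dem Ruck erhalten wir den Snap: s(t) = -8·sin(t). Aus der Gleichung für den Snap s(t) = -8·sin(t), setzen wir t = pi ein und erhalten s = 0.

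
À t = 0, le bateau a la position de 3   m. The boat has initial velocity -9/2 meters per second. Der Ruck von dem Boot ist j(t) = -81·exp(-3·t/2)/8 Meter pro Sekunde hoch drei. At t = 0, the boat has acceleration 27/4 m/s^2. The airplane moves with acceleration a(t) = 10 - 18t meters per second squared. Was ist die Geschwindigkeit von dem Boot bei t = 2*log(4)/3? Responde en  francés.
Nous devons trouver l'intégrale de notre équation du jerk j(t) = -81·exp(-3·t/2)/8 2 fois. En prenant ∫j(t)dt et en appliquant a(0) = 27/4, nous trouvons a(t) = 27·exp(-3·t/2)/4. La primitive de l'accélération est la vitesse. En utilisant v(0) = -9/2, nous obtenons v(t) = -9·exp(-3·t/2)/2. De l'équation de la vitesse v(t) = -9·exp(-3·t/2)/2, nous substituons t = 2*log(4)/3 pour obtenir v = -9/8.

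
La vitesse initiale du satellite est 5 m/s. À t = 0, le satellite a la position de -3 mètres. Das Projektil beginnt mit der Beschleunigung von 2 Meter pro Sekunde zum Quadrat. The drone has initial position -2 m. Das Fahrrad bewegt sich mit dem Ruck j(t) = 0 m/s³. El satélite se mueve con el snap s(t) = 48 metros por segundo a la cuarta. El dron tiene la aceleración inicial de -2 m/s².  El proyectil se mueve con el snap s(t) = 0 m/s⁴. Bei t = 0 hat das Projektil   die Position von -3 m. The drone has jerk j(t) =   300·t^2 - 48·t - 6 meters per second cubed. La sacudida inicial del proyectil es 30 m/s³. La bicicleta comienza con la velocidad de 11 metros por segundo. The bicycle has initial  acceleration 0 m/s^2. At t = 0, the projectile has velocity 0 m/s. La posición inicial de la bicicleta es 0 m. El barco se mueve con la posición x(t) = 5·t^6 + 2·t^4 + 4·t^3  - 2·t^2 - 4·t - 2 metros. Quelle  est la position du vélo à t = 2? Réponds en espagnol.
Para resolver esto, necesitamos tomar 3 integrales de nuestra ecuación de la sacudida j(t) = 0. Tomando ∫j(t)dt y aplicando a(0) = 0, encontramos a(t) = 0. La antiderivada de la aceleración, con v(0) = 11, da la velocidad: v(t) = 11. Tomando ∫v(t)dt y aplicando x(0) = 0, encontramos x(t) = 11·t. Usando x(t) = 11·t y sustituyendo t = 2, encontramos x = 22.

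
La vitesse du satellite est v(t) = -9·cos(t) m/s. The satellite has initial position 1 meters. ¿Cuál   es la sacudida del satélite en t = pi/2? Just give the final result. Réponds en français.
j(pi/2) = 0.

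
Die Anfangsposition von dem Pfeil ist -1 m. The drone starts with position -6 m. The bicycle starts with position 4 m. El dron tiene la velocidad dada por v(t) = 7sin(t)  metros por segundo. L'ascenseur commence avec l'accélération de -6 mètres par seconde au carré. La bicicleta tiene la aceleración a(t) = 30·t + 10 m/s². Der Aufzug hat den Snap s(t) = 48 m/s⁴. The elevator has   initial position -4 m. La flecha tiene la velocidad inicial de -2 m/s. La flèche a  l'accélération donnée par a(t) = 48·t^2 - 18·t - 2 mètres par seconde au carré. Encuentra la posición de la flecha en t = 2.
Necesitamos integrar nuestra ecuación de la aceleración a(t) = 48·t^2 - 18·t - 2 2 veces. Tomando ∫a(t)dt y aplicando v(0) = -2, encontramos v(t) = 16·t^3 - 9·t^2 - 2·t - 2. La integral de la velocidad es la posición. Usando x(0) = -1, obtenemos x(t) = 4·t^4 - 3·t^3 - t^2 - 2·t - 1. De la ecuación de la posición x(t) = 4·t^4 - 3·t^3 - t^2 - 2·t - 1, sustituimos t = 2 para obtener x = 31.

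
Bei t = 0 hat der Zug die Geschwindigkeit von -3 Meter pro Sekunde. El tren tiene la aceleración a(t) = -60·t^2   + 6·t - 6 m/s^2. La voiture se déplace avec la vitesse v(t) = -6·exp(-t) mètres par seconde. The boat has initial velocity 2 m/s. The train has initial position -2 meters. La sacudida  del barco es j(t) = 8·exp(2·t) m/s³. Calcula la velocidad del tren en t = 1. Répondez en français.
En partant de l'accélération a(t) = -60·t^2 + 6·t - 6, nous prenons 1 primitive. La primitive de l'accélération, avec v(0) = -3, donne la vitesse: v(t) = -20·t^3 + 3·t^2 - 6·t - 3. Nous avons la vitesse v(t) = -20·t^3 + 3·t^2 - 6·t - 3. En substituant t = 1: v(1) = -26.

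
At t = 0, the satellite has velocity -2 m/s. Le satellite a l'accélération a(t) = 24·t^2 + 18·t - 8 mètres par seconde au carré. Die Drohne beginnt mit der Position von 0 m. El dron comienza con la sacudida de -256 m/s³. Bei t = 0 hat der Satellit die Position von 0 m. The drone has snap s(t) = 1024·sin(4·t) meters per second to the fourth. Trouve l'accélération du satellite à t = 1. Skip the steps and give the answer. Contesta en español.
En t = 1, a = 34.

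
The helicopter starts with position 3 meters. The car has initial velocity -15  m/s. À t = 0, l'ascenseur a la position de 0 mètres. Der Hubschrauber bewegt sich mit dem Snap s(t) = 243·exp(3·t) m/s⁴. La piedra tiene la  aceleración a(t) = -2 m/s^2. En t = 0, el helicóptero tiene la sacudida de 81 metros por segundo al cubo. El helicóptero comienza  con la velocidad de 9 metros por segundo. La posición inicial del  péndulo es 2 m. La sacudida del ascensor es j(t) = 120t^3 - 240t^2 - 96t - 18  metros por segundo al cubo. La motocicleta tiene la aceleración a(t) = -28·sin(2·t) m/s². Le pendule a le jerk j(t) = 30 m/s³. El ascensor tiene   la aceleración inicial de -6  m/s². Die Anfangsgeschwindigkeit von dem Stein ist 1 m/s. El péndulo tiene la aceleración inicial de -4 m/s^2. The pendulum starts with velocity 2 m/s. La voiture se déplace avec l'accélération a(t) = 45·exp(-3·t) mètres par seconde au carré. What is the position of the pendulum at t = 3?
We need to integrate our jerk equation j(t) = 30 3 times. Finding the integral of j(t) and using a(0) = -4: a(t) = 30·t - 4. Taking ∫a(t)dt and applying v(0) = 2, we find v(t) = 15·t^2 - 4·t + 2. Finding the antiderivative of v(t) and using x(0) = 2: x(t) = 5·t^3 - 2·t^2 + 2·t + 2. Using x(t) = 5·t^3 - 2·t^2 + 2·t + 2 and substituting t = 3, we find x = 125.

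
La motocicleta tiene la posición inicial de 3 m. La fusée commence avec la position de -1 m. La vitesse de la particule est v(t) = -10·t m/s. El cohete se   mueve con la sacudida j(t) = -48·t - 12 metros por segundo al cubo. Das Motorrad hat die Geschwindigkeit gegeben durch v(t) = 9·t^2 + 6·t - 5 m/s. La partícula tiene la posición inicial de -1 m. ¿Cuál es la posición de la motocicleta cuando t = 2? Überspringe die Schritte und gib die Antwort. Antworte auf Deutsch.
Die Position bei t = 2 ist x = 29.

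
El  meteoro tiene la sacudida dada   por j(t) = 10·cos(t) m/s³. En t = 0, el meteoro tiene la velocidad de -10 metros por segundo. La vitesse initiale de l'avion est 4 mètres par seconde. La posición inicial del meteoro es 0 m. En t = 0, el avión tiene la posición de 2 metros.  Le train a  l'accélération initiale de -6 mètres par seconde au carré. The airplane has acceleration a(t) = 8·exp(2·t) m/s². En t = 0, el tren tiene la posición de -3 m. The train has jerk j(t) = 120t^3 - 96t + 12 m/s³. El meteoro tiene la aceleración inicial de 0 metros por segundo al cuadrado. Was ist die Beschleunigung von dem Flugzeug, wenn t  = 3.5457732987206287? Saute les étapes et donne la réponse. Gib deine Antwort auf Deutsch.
Die Antwort ist 9614.12008602432.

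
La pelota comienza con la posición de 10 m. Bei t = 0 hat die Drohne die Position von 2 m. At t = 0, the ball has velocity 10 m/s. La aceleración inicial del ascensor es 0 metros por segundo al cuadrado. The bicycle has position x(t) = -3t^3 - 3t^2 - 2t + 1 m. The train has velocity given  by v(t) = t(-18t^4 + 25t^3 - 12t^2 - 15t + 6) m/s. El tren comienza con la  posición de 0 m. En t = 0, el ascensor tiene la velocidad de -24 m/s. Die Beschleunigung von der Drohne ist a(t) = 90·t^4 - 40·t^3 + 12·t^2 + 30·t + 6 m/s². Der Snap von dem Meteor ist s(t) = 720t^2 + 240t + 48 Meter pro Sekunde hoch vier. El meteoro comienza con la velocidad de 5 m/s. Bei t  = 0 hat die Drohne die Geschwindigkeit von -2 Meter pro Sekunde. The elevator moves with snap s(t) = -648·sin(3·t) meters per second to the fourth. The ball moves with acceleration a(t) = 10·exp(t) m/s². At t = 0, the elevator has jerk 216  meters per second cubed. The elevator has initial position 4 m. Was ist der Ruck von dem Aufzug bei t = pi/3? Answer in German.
Ausgehend von dem Snap s(t) = -648·sin(3·t), nehmen wir 1 Stammfunktion. Das Integral von dem Snap, mit j(0) = 216, ergibt den Ruck: j(t) = 216·cos(3·t). Wir haben den Ruck j(t) = 216·cos(3·t). Durch Einsetzen von t = pi/3: j(pi/3) = -216.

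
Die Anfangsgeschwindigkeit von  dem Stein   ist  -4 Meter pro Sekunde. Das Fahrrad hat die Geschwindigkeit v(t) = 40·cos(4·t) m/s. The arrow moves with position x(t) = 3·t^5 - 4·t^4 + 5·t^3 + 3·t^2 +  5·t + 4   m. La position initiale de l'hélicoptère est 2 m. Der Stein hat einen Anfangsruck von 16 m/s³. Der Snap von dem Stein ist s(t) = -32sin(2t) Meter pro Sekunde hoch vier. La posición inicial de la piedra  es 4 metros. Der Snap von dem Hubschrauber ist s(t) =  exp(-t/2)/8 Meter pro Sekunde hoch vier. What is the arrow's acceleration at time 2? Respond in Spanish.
Debemos derivar nuestra ecuación de la posición x(t) = 3·t^5 - 4·t^4 + 5·t^3 + 3·t^2 + 5·t + 4 2 veces. Derivando la posición, obtenemos la velocidad: v(t) = 15·t^4 - 16·t^3 + 15·t^2 + 6·t + 5. Derivando la velocidad, obtenemos la aceleración: a(t) = 60·t^3 - 48·t^2 + 30·t + 6. Usando a(t) = 60·t^3 - 48·t^2 + 30·t + 6 y sustituyendo t = 2, encontramos a = 354.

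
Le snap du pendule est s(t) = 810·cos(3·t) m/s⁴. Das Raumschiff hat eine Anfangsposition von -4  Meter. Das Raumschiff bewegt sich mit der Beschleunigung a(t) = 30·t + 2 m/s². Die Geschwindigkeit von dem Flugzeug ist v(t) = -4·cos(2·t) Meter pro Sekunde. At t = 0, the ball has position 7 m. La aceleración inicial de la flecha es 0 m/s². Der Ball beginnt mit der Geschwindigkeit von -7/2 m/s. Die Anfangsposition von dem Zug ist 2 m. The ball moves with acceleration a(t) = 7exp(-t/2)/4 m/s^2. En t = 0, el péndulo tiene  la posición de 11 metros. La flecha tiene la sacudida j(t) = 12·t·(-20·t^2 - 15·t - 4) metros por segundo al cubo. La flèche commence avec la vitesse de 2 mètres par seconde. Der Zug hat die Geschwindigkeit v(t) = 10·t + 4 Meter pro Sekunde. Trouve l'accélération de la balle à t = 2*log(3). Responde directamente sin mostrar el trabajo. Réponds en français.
L'accélération à t = 2*log(3) est a = 7/12.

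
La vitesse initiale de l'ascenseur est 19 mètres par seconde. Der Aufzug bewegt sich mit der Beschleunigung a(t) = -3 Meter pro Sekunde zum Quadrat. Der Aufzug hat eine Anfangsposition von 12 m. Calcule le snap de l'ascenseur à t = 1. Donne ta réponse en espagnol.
Debemos derivar nuestra ecuación de la aceleración a(t) = -3 2 veces. Derivando la aceleración, obtenemos la sacudida: j(t) = 0. La derivada de la sacudida da el snap: s(t) = 0. De la ecuación del snap s(t) = 0, sustituimos t = 1 para obtener s = 0.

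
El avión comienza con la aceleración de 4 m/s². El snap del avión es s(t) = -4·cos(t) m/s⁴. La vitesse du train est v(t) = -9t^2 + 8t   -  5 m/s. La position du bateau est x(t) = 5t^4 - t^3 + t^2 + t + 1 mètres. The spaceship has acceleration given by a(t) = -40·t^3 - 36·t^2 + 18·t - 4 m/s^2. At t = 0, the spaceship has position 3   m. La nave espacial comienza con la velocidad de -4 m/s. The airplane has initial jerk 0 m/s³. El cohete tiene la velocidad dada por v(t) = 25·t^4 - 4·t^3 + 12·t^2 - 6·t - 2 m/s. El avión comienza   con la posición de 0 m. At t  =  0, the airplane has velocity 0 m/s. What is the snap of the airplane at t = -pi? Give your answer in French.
De l'équation du snap s(t) = -4·cos(t), nous substituons t = -pi pour obtenir s = 4.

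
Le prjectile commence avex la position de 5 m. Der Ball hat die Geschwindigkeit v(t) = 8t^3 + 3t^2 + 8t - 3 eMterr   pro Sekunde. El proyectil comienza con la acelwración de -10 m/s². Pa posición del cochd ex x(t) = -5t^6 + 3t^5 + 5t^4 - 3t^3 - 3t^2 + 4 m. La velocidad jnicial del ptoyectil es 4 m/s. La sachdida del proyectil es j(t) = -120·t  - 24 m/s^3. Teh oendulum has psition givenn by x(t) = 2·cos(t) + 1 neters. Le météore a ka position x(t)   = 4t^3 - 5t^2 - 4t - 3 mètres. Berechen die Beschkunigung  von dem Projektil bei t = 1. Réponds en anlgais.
To solve this, we need to take 1 antiderivative of our jerk equation j(t) = -120·t - 24. Finding the antiderivative of j(t) and using a(0) = -10: a(t) = -60·t^2 - 24·t - 10. From the given acceleration equation a(t) = -60·t^2 - 24·t - 10, we substitute t = 1 to get a = -94.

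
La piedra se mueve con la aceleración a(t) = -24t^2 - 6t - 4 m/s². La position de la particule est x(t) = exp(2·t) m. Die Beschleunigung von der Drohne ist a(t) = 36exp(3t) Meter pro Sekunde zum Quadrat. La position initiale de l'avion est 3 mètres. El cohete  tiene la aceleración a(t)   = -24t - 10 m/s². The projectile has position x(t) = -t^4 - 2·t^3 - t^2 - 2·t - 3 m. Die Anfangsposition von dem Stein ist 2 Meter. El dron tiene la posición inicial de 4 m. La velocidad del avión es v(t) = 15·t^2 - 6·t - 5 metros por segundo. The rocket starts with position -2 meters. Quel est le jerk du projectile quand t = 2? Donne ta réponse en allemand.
Um dies zu lösen, müssen wir 3 Ableitungen unserer Gleichung für die Position x(t) = -t^4 - 2·t^3 - t^2 - 2·t - 3 nehmen. Durch Ableiten von der Position erhalten wir die Geschwindigkeit: v(t) = -4·t^3 - 6·t^2 - 2·t - 2. Mit d/dt von v(t) finden wir a(t) = -12·t^2 - 12·t - 2. Durch Ableiten von der Beschleunigung erhalten wir den Ruck: j(t) = -24·t - 12. Mit j(t) = -24·t - 12 und Einsetzen von t = 2, finden wir j = -60.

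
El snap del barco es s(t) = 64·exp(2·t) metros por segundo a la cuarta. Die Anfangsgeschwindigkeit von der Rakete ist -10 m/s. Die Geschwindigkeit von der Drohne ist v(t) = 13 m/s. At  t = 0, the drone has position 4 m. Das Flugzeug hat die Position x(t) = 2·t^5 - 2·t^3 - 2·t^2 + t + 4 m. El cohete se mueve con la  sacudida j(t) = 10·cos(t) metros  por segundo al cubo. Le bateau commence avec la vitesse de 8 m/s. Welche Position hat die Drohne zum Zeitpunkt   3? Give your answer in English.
To solve this, we need to take 1 antiderivative of our velocity equation v(t) = 13. Taking ∫v(t)dt and applying x(0) = 4, we find x(t) = 13·t + 4. Using x(t) = 13·t + 4 and substituting t = 3, we find x = 43.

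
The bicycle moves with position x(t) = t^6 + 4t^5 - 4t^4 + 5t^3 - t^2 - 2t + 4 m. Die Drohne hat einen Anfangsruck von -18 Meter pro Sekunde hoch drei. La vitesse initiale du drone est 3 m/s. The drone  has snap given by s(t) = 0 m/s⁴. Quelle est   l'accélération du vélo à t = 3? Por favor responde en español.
Para resolver esto, necesitamos tomar 2 derivadas de nuestra ecuación de la posición x(t) = t^6 + 4·t^5 - 4·t^4 + 5·t^3 - t^2 - 2·t + 4. La derivada de la posición da la velocidad: v(t) = 6·t^5 + 20·t^4 - 16·t^3 + 15·t^2 - 2·t - 2. La derivada de la velocidad da la aceleración: a(t) = 30·t^4 + 80·t^3 - 48·t^2 + 30·t - 2. Usando a(t) = 30·t^4 + 80·t^3 - 48·t^2 + 30·t - 2 y sustituyendo t = 3, encontramos a = 4246.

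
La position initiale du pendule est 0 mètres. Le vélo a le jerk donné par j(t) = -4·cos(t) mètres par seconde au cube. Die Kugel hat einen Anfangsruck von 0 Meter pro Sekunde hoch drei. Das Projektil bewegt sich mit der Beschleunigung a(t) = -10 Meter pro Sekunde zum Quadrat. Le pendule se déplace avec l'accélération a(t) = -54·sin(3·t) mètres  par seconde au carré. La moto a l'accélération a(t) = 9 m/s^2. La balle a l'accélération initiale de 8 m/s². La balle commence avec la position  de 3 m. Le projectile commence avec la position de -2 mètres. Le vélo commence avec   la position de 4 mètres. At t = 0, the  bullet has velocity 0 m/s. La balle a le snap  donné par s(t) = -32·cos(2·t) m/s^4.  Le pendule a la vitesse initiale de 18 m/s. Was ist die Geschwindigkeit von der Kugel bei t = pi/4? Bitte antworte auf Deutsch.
Wir müssen unsere Gleichung für den Snap s(t) = -32·cos(2·t) 3-mal integrieren. Das Integral von dem Snap ist der Ruck. Mit j(0) = 0 erhalten wir j(t) = -16·sin(2·t). Durch Integration von dem Ruck und Verwendung der Anfangsbedingung a(0) = 8, erhalten wir a(t) = 8·cos(2·t). Mit ∫a(t)dt und Anwendung von v(0) = 0, finden wir v(t) = 4·sin(2·t). Wir haben die Geschwindigkeit v(t) = 4·sin(2·t). Durch Einsetzen von t = pi/4: v(pi/4) = 4.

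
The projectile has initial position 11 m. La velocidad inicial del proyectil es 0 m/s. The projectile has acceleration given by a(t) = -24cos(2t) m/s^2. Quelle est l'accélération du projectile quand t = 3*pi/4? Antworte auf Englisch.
We have acceleration a(t) = -24·cos(2·t). Substituting t = 3*pi/4: a(3*pi/4) = 0.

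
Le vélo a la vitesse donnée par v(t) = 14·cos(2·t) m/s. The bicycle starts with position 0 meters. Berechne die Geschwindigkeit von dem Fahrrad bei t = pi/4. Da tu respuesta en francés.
De l'équation de la vitesse v(t) = 14·cos(2·t), nous substituons t = pi/4 pour obtenir v = 0.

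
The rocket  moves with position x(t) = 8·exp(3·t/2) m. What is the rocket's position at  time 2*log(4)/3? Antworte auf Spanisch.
Tenemos la posición x(t) = 8·exp(3·t/2). Sustituyendo t = 2*log(4)/3: x(2*log(4)/3) = 32.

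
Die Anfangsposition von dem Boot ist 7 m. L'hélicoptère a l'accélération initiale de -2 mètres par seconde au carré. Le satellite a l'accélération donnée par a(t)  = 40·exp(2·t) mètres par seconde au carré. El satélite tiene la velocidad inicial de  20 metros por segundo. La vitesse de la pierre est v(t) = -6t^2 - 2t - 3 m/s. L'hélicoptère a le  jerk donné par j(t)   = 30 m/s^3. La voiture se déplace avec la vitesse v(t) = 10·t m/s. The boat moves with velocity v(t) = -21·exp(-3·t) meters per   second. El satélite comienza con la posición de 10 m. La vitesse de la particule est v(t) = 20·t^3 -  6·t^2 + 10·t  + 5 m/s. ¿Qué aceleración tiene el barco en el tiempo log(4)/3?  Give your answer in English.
We must differentiate our velocity equation v(t) = -21·exp(-3·t) 1 time. Differentiating velocity, we get acceleration: a(t) = 63·exp(-3·t). We have acceleration a(t) = 63·exp(-3·t). Substituting t = log(4)/3: a(log(4)/3) = 63/4.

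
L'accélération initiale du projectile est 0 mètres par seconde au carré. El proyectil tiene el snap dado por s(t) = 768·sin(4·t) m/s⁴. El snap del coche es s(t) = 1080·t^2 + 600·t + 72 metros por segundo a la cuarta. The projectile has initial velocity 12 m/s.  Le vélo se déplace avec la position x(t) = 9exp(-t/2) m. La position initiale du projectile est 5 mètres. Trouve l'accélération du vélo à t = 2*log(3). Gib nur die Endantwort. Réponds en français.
À t = 2*log(3), a = 3/4.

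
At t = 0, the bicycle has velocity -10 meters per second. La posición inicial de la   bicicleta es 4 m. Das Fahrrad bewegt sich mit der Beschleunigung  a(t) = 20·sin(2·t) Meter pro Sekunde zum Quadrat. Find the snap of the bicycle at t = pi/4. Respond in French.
Nous devons dériver notre équation de l'accélération a(t) = 20·sin(2·t) 2 fois. En prenant d/dt de a(t), nous trouvons j(t) = 40·cos(2·t). En dérivant le jerk, nous obtenons le snap: s(t) = -80·sin(2·t). De l'équation du snap s(t) = -80·sin(2·t), nous substituons t = pi/4 pour obtenir s = -80.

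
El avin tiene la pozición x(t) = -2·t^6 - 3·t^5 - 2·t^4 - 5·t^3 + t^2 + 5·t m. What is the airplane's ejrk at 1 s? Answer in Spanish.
Debemos derivar nuestra ecuación de la posición x(t) = -2·t^6 - 3·t^5 - 2·t^4 - 5·t^3 + t^2 + 5·t 3 veces. La derivada de la posición da la velocidad: v(t) = -12·t^5 - 15·t^4 - 8·t^3 - 15·t^2 + 2·t + 5. Derivando la velocidad, obtenemos la aceleración: a(t) = -60·t^4 - 60·t^3 - 24·t^2 - 30·t + 2. Tomando d/dt de a(t), encontramos j(t) = -240·t^3 - 180·t^2 - 48·t - 30. Tenemos la sacudida j(t) = -240·t^3 - 180·t^2 - 48·t - 30. Sustituyendo t = 1: j(1) = -498.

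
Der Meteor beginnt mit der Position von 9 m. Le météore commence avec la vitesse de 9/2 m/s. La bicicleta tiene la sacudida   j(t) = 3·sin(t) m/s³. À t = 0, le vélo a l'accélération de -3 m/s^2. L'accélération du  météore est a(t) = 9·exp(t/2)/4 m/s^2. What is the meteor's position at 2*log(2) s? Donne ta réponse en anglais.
Starting from acceleration a(t) = 9·exp(t/2)/4, we take 2 integrals. Taking ∫a(t)dt and applying v(0) = 9/2, we find v(t) = 9·exp(t/2)/2. The antiderivative of velocity is position. Using x(0) = 9, we get x(t) = 9·exp(t/2). Using x(t) = 9·exp(t/2) and substituting t = 2*log(2), we find x = 18.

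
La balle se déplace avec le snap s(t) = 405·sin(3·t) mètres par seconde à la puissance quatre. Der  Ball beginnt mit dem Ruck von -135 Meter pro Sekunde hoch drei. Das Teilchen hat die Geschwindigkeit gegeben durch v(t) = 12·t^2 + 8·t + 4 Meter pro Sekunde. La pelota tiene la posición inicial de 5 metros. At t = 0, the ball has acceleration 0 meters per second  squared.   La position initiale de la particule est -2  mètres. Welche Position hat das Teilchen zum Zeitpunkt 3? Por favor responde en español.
Partiendo de la velocidad v(t) = 12·t^2 + 8·t + 4, tomamos 1 integral. Integrando la velocidad y usando la condición inicial x(0) = -2, obtenemos x(t) = 4·t^3 + 4·t^2 + 4·t - 2. Tenemos la posición x(t) = 4·t^3 + 4·t^2 + 4·t - 2. Sustituyendo t = 3: x(3) = 154.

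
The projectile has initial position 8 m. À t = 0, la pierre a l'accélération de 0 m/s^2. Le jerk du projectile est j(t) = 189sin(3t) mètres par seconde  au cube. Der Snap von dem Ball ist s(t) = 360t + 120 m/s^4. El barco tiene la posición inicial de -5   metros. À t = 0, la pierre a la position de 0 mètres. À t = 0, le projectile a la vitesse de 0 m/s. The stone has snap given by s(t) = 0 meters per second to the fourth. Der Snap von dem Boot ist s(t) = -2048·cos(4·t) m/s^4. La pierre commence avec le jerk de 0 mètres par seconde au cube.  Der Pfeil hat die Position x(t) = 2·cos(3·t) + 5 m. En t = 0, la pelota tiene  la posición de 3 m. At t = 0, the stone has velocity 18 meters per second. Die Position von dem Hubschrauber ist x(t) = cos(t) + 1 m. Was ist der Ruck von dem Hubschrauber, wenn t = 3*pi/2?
Wir müssen unsere Gleichung für die Position x(t) = cos(t) + 1 3-mal ableiten. Mit d/dt von x(t) finden wir v(t) = -sin(t). Mit d/dt von v(t) finden wir a(t) = -cos(t). Mit d/dt von a(t) finden wir j(t) = sin(t). Wir haben den Ruck j(t) = sin(t). Durch Einsetzen von t = 3*pi/2: j(3*pi/2) = -1.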